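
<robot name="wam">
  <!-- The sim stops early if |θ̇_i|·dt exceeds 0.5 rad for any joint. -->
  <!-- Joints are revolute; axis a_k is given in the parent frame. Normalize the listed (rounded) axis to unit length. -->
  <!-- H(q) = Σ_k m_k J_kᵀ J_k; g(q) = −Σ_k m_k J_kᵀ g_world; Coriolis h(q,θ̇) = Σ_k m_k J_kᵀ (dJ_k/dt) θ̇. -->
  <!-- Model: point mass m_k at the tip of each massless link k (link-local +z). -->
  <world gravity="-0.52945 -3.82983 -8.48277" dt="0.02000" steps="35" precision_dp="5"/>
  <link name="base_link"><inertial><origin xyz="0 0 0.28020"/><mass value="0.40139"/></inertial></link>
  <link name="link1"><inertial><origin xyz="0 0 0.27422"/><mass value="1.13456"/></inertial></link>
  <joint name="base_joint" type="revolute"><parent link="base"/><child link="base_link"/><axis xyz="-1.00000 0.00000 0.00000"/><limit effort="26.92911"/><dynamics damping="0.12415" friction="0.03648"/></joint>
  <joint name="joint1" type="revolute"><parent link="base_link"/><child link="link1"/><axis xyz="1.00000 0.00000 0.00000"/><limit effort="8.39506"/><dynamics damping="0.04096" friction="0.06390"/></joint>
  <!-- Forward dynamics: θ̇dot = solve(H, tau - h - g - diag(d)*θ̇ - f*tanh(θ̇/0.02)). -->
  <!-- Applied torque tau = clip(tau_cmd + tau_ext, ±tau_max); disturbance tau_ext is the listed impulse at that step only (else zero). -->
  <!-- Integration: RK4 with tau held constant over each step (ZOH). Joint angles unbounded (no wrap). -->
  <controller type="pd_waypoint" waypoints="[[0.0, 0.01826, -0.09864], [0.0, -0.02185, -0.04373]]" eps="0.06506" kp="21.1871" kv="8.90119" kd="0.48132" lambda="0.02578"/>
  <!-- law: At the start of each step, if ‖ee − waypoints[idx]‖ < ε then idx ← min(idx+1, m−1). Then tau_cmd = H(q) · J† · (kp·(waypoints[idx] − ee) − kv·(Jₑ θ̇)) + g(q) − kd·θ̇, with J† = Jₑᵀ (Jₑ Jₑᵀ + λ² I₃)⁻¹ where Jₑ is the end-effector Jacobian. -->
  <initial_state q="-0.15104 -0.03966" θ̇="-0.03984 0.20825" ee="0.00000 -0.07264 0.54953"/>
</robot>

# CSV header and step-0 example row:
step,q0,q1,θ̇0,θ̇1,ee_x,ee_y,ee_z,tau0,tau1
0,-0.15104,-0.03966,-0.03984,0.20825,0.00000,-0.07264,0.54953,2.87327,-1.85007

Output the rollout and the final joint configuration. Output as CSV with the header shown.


step,q0,q1,θ̇0,θ̇1,ee_x,ee_y,ee_z,tau0,tau1
1,-0.16059,-0.05396,-0.86487,-1.52972,0.00000,-0.07399,0.54926,2.75324,-0.95647
2,-0.17506,-0.07739,-0.59986,-0.85125,0.00000,-0.07554,0.54883,2.27026,-1.38707
3,-0.19307,-0.10616,-1.18975,-2.00053,0.00000,-0.07757,0.54818,2.12520,-0.86975
4,-0.21717,-0.14516,-1.23188,-1.92437,0.00000,-0.08010,0.54713,2.00751,-1.04579
5,-0.24536,-0.18961,-1.58554,-2.51790,0.00000,-0.08334,0.54560,2.28312,-0.88385
6,-0.27739,-0.23909,-1.63006,-2.45610,0.00000,-0.08723,0.54351,2.65576,-1.07376
7,-0.31099,-0.28920,-1.73870,-2.57164,0.00000,-0.09172,0.54091,3.12001,-1.14445
8,-0.34566,-0.33964,-1.74026,-2.49690,0.00000,-0.09659,0.53784,3.51663,-1.28760
9,-0.38046,-0.38918,-1.74967,-2.47778,0.00000,-0.10166,0.53437,3.85352,-1.36942
10,-0.41522,-0.43816,-1.73571,-2.43891,0.00000,-0.10674,0.53054,4.11266,-1.43579
11,-0.44969,-0.48655,-1.71866,-2.41681,0.00000,-0.11169,0.52638,4.30952,-1.47137
12,-0.48377,-0.53458,-1.69718,-2.40202,0.00000,-0.11640,0.52191,4.45368,-1.48575
13,-0.51742,-0.58242,-1.67399,-2.39530,0.00000,-0.12079,0.51716,4.55613,-1.48198
14,-0.55060,-0.63020,-1.64994,-2.39450,0.00000,-0.12480,0.51214,4.62558,-1.46389
15,-0.58330,-0.67801,-1.62562,-2.39793,0.00000,-0.12840,0.50686,4.66901,-1.43437
16,-0.61553,-0.72593,-1.60133,-2.40409,0.00000,-0.13157,0.50133,4.69186,-1.39570
17,-0.64727,-0.77400,-1.57721,-2.41171,0.00000,-0.13430,0.49555,4.69831,-1.34961
18,-0.67854,-0.82223,-1.55330,-2.41975,0.00000,-0.13660,0.48953,4.69156,-1.29743
19,-0.70933,-0.87063,-1.52956,-2.42740,0.00000,-0.13846,0.48328,4.67408,-1.24015
20,-0.73966,-0.91918,-1.50591,-2.43398,0.00000,-0.13990,0.47680,4.64774,-1.17856
21,-0.76952,-0.96784,-1.48227,-2.43899,0.00000,-0.14093,0.47010,4.61400,-1.11326
22,-0.79890,-1.01659,-1.45855,-2.44205,0.00000,-0.14156,0.46319,4.57399,-1.04473
23,-0.82781,-1.06538,-1.43463,-2.44288,0.00000,-0.14182,0.45607,4.52860,-0.97337
24,-0.85624,-1.11417,-1.41045,-2.44130,0.00000,-0.14171,0.44876,4.47854,-0.89953
25,-0.88419,-1.16291,-1.38592,-2.43717,0.00000,-0.14126,0.44126,4.42439,-0.82349
26,-0.91164,-1.21154,-1.36099,-2.43045,0.00000,-0.14049,0.43359,4.36663,-0.74555
27,-0.93860,-1.26001,-1.33560,-2.42113,0.00000,-0.13942,0.42575,4.30566,-0.66595
28,-0.96504,-1.30827,-1.30973,-2.40925,0.00000,-0.13806,0.41777,4.24184,-0.58496
29,-0.99096,-1.35627,-1.28336,-2.39487,0.00000,-0.13644,0.40964,4.17549,-0.50281
30,-1.01635,-1.40396,-1.25647,-2.37809,0.00000,-0.13458,0.40139,4.10689,-0.41975
31,-1.04120,-1.45129,-1.22907,-2.35902,0.00000,-0.13249,0.39304,4.03629,-0.33600
32,-1.06550,-1.49823,-1.20117,-2.33778,0.00000,-0.13019,0.38458,3.96396,-0.25179
33,-1.08923,-1.54471,-1.17279,-2.31453,0.00000,-0.12771,0.37604,3.89012,-0.16734
34,-1.11240,-1.59072,-1.14396,-2.28940,0.00000,-0.12505,0.36744,3.81500,-0.08285
35,-1.13498,-1.63621,-1.11471,-2.26254,0.00000,-0.12225,0.35878,,
# final q (rad): -1.13498 -1.63621


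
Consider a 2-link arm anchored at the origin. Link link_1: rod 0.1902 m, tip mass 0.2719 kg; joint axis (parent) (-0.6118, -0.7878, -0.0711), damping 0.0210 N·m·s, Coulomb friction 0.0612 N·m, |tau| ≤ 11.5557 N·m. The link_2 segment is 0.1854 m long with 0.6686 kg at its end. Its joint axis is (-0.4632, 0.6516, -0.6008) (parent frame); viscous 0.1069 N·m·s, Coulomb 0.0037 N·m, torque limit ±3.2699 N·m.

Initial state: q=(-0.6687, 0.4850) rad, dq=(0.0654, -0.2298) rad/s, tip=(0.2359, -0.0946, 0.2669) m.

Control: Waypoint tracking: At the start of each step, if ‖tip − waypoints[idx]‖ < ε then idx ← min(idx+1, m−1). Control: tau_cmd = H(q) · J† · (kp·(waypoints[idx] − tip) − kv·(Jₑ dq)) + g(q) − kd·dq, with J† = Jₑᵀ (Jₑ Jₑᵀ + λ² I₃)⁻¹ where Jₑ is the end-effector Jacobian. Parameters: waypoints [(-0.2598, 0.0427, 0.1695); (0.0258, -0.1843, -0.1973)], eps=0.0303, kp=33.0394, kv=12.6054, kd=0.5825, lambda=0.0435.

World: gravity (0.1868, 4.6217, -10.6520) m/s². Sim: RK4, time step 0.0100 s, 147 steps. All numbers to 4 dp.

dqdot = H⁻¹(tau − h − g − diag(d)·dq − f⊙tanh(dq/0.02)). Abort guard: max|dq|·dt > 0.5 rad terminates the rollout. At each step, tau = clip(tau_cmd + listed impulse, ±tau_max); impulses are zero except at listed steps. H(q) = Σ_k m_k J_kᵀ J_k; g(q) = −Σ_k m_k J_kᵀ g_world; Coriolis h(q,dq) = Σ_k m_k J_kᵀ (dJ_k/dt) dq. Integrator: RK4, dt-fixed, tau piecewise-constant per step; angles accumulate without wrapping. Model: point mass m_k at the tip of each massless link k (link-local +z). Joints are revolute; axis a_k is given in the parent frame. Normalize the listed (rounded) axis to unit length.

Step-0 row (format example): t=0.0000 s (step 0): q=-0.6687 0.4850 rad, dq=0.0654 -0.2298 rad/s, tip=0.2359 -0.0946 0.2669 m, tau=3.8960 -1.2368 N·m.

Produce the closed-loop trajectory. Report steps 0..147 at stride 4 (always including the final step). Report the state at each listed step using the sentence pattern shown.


t=0.0400 s (step 4): q=-0.6490 0.4803 rad, dq=0.8026 -0.1366 rad/s, tip=0.2312 -0.0921 0.2721 m, tau=2.5617 -1.1232 N·m.
t=0.0800 s (step 8): q=-0.6101 0.4730 rad, dq=1.1020 -0.2246 rad/s, tip=0.2218 -0.0867 0.2818 m, tau=1.8961 -0.9807 N·m.
t=0.1200 s (step 12): q=-0.5631 0.4628 rad, dq=1.2320 -0.2812 rad/s, tip=0.2099 -0.0799 0.2931 m, tau=1.5042 -0.9009 N·m.
t=0.1600 s (step 16): q=-0.5126 0.4507 rad, dq=1.2855 -0.3215 rad/s, tip=0.1965 -0.0723 0.3045 m, tau=1.2295 -0.8484 N·m.
t=0.2000 s (step 20): q=-0.4608 0.4372 rad, dq=1.3032 -0.3537 rad/s, tip=0.1822 -0.0641 0.3155 m, tau=1.0045 -0.8068 N·m.
t=0.2400 s (step 24): q=-0.4086 0.4224 rad, dq=1.3029 -0.3813 rad/s, tip=0.1672 -0.0555 0.3257 m, tau=0.8005 -0.7691 N·m.
t=0.2800 s (step 28): q=-0.3567 0.4067 rad, dq=1.2925 -0.4058 rad/s, tip=0.1518 -0.0466 0.3349 m, tau=0.6056 -0.7326 N·m.
t=0.3200 s (step 32): q=-0.3053 0.3900 rad, dq=1.2758 -0.4278 rad/s, tip=0.1360 -0.0376 0.3432 m, tau=0.4151 -0.6962 N·m.
t=0.3600 s (step 36): q=-0.2547 0.3725 rad, dq=1.2544 -0.4475 rad/s, tip=0.1199 -0.0284 0.3504 m, tau=0.2278 -0.6595 N·m.
t=0.4000 s (step 40): q=-0.2051 0.3542 rad, dq=1.2293 -0.4649 rad/s, tip=0.1038 -0.0193 0.3566 m, tau=0.0437 -0.6229 N·m.
t=0.4400 s (step 44): q=-0.1565 0.3353 rad, dq=1.2011 -0.4801 rad/s, tip=0.0877 -0.0101 0.3616 m, tau=-0.1367 -0.5864 N·m.
t=0.4800 s (step 48): q=-0.1090 0.3159 rad, dq=1.1704 -0.4931 rad/s, tip=0.0716 -0.0010 0.3657 m, tau=-0.3125 -0.5505 N·m.
t=0.5200 s (step 52): q=-0.0629 0.2959 rad, dq=1.1374 -0.5040 rad/s, tip=0.0557 0.0079 0.3687 m, tau=-0.4830 -0.5153 N·m.
t=0.5600 s (step 56): q=-0.0181 0.2756 rad, dq=1.1026 -0.5129 rad/s, tip=0.0401 0.0166 0.3708 m, tau=-0.6475 -0.4812 N·m.
t=0.6000 s (step 60): q=0.0253 0.2549 rad, dq=1.0664 -0.5198 rad/s, tip=0.0248 0.0250 0.3720 m, tau=-0.8054 -0.4484 N·m.
t=0.6400 s (step 64): q=0.0672 0.2340 rad, dq=1.0290 -0.5249 rad/s, tip=0.0098 0.0332 0.3724 m, tau=-0.9562 -0.4170 N·m.
t=0.6800 s (step 68): q=0.1076 0.2130 rad, dq=0.9908 -0.5284 rad/s, tip=-0.0047 0.0410 0.3720 m, tau=-1.0997 -0.3873 N·m.
t=0.7200 s (step 72): q=0.1464 0.1918 rad, dq=0.9521 -0.5303 rad/s, tip=-0.0187 0.0484 0.3709 m, tau=-1.2355 -0.3594 N·m.
t=0.7600 s (step 76): q=0.1837 0.1706 rad, dq=0.9133 -0.5309 rad/s, tip=-0.0322 0.0555 0.3692 m, tau=-1.3636 -0.3332 N·m.
t=0.8000 s (step 80): q=0.2195 0.1494 rad, dq=0.8745 -0.5302 rad/s, tip=-0.0452 0.0621 0.3670 m, tau=-1.4841 -0.3089 N·m.
t=0.8400 s (step 84): q=0.2537 0.1282 rad, dq=0.8360 -0.5284 rad/s, tip=-0.0576 0.0684 0.3643 m, tau=-1.5969 -0.2865 N·m.
t=0.8800 s (step 88): q=0.2863 0.1071 rad, dq=0.7980 -0.5257 rad/s, tip=-0.0695 0.0743 0.3612 m, tau=-1.7023 -0.2659 N·m.
t=0.9200 s (step 92): q=0.3175 0.0861 rad, dq=0.7607 -0.5222 rad/s, tip=-0.0809 0.0797 0.3578 m, tau=-1.8005 -0.2472 N·m.
t=0.9600 s (step 96): q=0.3472 0.0653 rad, dq=0.7243 -0.5180 rad/s, tip=-0.0916 0.0848 0.3541 m, tau=-1.8917 -0.2302 N·m.
t=1.0000 s (step 100): q=0.3754 0.0447 rad, dq=0.6888 -0.5132 rad/s, tip=-0.1019 0.0894 0.3502 m, tau=-1.9763 -0.2149 N·m.
t=1.0400 s (step 104): q=0.4023 0.0243 rad, dq=0.6543 -0.5079 rad/s, tip=-0.1116 0.0937 0.3462 m, tau=-2.0546 -0.2011 N·m.
t=1.0800 s (step 108): q=0.4278 0.0041 rad, dq=0.6210 -0.5022 rad/s, tip=-0.1208 0.0976 0.3420 m, tau=-2.1269 -0.1889 N·m.
t=1.1200 s (step 112): q=0.4520 -0.0159 rad, dq=0.5890 -0.4962 rad/s, tip=-0.1295 0.1011 0.3378 m, tau=-2.1936 -0.1782 N·m.
t=1.1600 s (step 116): q=0.4749 -0.0356 rad, dq=0.5581 -0.4900 rad/s, tip=-0.1377 0.1043 0.3335 m, tau=-2.2550 -0.1687 N·m.
t=1.2000 s (step 120): q=0.4966 -0.0551 rad, dq=0.5285 -0.4835 rad/s, tip=-0.1455 0.1072 0.3292 m, tau=-2.3115 -0.1605 N·m.
t=1.2400 s (step 124): q=0.5172 -0.0743 rad, dq=0.5002 -0.4769 rad/s, tip=-0.1528 0.1098 0.3249 m, tau=-2.3633 -0.1534 N·m.
t=1.2800 s (step 128): q=0.5367 -0.0932 rad, dq=0.4732 -0.4702 rad/s, tip=-0.1597 0.1121 0.3207 m, tau=-2.4110 -0.1474 N·m.
t=1.3200 s (step 132): q=0.5551 -0.1119 rad, dq=0.4474 -0.4634 rad/s, tip=-0.1662 0.1141 0.3165 m, tau=-2.4546 -0.1423 N·m.
t=1.3600 s (step 136): q=0.5725 -0.1303 rad, dq=0.4229 -0.4565 rad/s, tip=-0.1724 0.1158 0.3124 m, tau=-2.4946 -0.1382 N·m.
t=1.4000 s (step 140): q=0.5889 -0.1484 rad, dq=0.3996 -0.4497 rad/s, tip=-0.1781 0.1174 0.3083 m, tau=-2.5312 -0.1348 N·m.
t=1.4400 s (step 144): q=0.6044 -0.1662 rad, dq=0.3774 -0.4428 rad/s, tip=-0.1836 0.1187 0.3044 m, tau=-2.5646 -0.1321 N·m.
t=1.4700 s (step 147): q=0.6155 -0.1795 rad, dq=0.3616 -0.4377 rad/s, tip=-0.1875 0.1195 0.3015 m.


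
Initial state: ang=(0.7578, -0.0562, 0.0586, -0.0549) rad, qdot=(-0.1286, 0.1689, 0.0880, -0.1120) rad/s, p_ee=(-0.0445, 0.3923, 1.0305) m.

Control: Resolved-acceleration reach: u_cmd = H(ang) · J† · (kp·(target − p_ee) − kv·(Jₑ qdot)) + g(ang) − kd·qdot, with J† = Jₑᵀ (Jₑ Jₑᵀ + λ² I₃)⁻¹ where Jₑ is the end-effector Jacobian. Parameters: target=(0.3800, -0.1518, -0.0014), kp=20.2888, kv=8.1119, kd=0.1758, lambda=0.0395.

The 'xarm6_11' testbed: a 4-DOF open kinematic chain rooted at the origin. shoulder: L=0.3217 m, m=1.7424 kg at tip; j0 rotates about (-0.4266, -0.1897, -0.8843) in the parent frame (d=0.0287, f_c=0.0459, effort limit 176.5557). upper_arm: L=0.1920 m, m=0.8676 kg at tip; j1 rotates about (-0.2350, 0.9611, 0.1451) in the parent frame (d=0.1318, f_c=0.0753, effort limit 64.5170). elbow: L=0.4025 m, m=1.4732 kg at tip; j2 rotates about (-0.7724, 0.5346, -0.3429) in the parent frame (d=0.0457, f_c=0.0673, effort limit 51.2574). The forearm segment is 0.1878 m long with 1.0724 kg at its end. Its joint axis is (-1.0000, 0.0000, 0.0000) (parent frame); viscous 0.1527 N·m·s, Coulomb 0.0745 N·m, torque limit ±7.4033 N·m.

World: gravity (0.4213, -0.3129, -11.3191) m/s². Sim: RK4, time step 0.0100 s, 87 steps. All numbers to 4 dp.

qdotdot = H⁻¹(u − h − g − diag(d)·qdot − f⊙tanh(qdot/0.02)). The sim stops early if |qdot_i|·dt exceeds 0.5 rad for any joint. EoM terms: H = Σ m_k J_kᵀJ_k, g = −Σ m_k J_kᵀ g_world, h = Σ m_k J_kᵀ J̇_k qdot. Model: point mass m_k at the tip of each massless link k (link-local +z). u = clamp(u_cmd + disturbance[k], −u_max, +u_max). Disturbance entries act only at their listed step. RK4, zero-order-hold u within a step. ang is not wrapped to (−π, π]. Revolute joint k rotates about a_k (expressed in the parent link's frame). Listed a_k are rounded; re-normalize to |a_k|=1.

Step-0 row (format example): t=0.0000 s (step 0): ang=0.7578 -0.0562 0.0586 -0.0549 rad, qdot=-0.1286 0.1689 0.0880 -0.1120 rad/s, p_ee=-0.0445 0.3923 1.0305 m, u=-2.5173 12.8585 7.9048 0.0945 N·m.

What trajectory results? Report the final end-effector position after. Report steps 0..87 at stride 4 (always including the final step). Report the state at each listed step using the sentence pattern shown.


t=0.0400 s (step 4): ang=0.7392 -0.0683 0.1119 -0.1066 rad, qdot=-0.7484 -0.7444 2.5012 -2.3631 rad/s, p_ee=-0.0338 0.3872 1.0319 m, u=0.3906 10.6441 8.1611 0.2341 N·m.
t=0.0800 s (step 8): ang=0.6998 -0.1194 0.2654 -0.2486 rad, qdot=-1.1669 -1.8163 5.1821 -4.6609 rad/s, p_ee=-0.0119 0.3830 1.0280 m, u=1.2655 10.3353 8.1388 0.1921 N·m.
t=0.1200 s (step 12): ang=0.6540 -0.2059 0.5097 -0.4533 rad, qdot=-1.0265 -2.3824 6.7545 -5.1949 rad/s, p_ee=0.0207 0.3800 1.0108 m, u=-3.4828 8.9009 4.1017 -0.2538 N·m.
t=0.1600 s (step 16): ang=0.6222 -0.3031 0.7892 -0.6446 rad, qdot=-0.5261 -2.4425 7.1183 -4.2873 rad/s, p_ee=0.0620 0.3757 0.9800 m, u=-6.5088 5.5200 0.7372 -0.6474 N·m.
t=0.2000 s (step 20): ang=0.6147 -0.3995 1.0741 -0.7951 rad, qdot=0.1913 -2.3488 7.0768 -3.2727 rad/s, p_ee=0.1090 0.3657 0.9404 m, u=-6.6564 1.9331 -1.1414 -0.8170 N·m.
t=0.2400 s (step 24): ang=0.6416 -0.4873 1.3508 -0.9109 rad, qdot=1.2072 -1.9583 6.6750 -2.6075 rad/s, p_ee=0.1585 0.3461 0.8962 m, u=-4.9057 -1.0657 -2.1854 -0.8414 N·m.
t=0.2800 s (step 28): ang=0.7151 -0.5493 1.6027 -1.0110 rad, qdot=2.5053 -1.0421 5.8499 -2.4844 rad/s, p_ee=0.2076 0.3154 0.8503 m, u=-2.3558 -3.2710 -2.8465 -0.7914 N·m.
t=0.3200 s (step 32): ang=0.8459 -0.5649 1.8146 -1.1130 rad, qdot=4.0786 0.3281 4.6840 -2.6264 rad/s, p_ee=0.2538 0.2750 0.8038 m, u=-0.1630 -4.7960 -3.3084 -0.7400 N·m.
t=0.3600 s (step 36): ang=1.0456 -0.5184 1.9710 -1.2212 rad, qdot=5.9390 2.0698 3.0188 -2.8064 rad/s, p_ee=0.2950 0.2268 0.7576 m, u=0.8748 -5.3095 -3.5265 -0.6857 N·m.
t=0.4000 s (step 40): ang=1.3199 -0.3946 2.0444 -1.3409 rad, qdot=7.6747 4.1528 0.4943 -3.2420 rad/s, p_ee=0.3276 0.1714 0.7157 m, u=-1.6493 -4.1848 -4.0253 -0.5716 N·m.
t=0.4400 s (step 44): ang=1.6350 -0.1874 2.0013 -1.4833 rad, qdot=7.5797 6.1034 -2.6409 -3.8211 rad/s, p_ee=0.3465 0.1104 0.6849 m, u=-9.2440 -3.8178 -5.9429 -0.4971 N·m.
t=0.4800 s (step 48): ang=1.8769 0.0746 1.8533 -1.6309 rad, qdot=4.0829 6.6549 -4.2791 -3.2989 rad/s, p_ee=0.3477 0.0478 0.6676 m, u=-11.5698 -7.3783 -7.1414 -0.6548 N·m.
t=0.5200 s (step 52): ang=1.9600 0.3196 1.6976 -1.7355 rad, qdot=0.3873 5.4368 -3.2329 -1.9805 rad/s, p_ee=0.3392 -0.0114 0.6516 m, u=-6.9737 -9.7651 -6.9181 -0.7538 N·m.
t=0.5600 s (step 56): ang=1.9378 0.5086 1.5994 -1.7980 rad, qdot=-1.2134 4.0826 -1.7379 -1.2451 rad/s, p_ee=0.3345 -0.0628 0.6254 m, u=-3.0894 -10.7620 -7.1573 -0.6881 N·m.
t=0.6000 s (step 60): ang=1.8782 0.6525 1.5518 -1.8399 rad, qdot=-1.6610 3.1874 -0.7215 -0.8785 rad/s, p_ee=0.3364 -0.1048 0.5893 m, u=-0.6924 -11.7082 -7.7054 -0.6389 N·m.
t=0.6400 s (step 64): ang=1.8105 0.7682 1.5361 -1.8694 rad, qdot=-1.6932 2.6452 -0.1220 -0.6038 rad/s, p_ee=0.3425 -0.1379 0.5468 m, u=0.8079 -12.7367 -8.2587 -0.6679 N·m.
t=0.6800 s (step 68): ang=1.7447 0.8674 1.5376 -1.8888 rad, qdot=-1.5831 2.3500 0.1456 -0.3809 rad/s, p_ee=0.3505 -0.1633 0.5010 m, u=1.7543 -13.7352 -8.6855 -0.7621 N·m.
t=0.7200 s (step 72): ang=1.6843 0.9575 1.5457 -1.8999 rad, qdot=-1.4338 2.1633 0.2404 -0.1728 rad/s, p_ee=0.3587 -0.1824 0.4539 m, u=2.3746 -14.5954 -8.9592 -0.9046 N·m.
t=0.7600 s (step 76): ang=1.6301 1.0409 1.5558 -1.9030 rad, qdot=-1.2810 2.0157 0.2516 0.0013 rad/s, p_ee=0.3662 -0.1961 0.4071 m, u=2.7817 -15.2612 -9.0896 -1.0687 N·m.
t=0.8000 s (step 80): ang=1.5817 1.1193 1.5648 -1.9023 rad, qdot=-1.1374 1.9090 0.1881 0.0327 rad/s, p_ee=0.3723 -0.2049 0.3617 m, u=3.0156 -15.7155 -9.1093 -1.1891 N·m.
t=0.8400 s (step 84): ang=1.5388 1.1934 1.5708 -1.9002 rad, qdot=-1.0102 1.7934 0.1127 0.0721 rad/s, p_ee=0.3767 -0.2096 0.3187 m, u=3.1481 -15.9608 -9.0026 -1.3125 N·m.
t=0.8700 s (step 87): ang=1.5098 1.2458 1.5734 -1.8975 rad, qdot=-0.9254 1.6969 0.0595 0.1061 rad/s, p_ee=0.3790 -0.2108 0.2883 m.
final p_ee position (m): 0.3790 -0.2108 0.2883


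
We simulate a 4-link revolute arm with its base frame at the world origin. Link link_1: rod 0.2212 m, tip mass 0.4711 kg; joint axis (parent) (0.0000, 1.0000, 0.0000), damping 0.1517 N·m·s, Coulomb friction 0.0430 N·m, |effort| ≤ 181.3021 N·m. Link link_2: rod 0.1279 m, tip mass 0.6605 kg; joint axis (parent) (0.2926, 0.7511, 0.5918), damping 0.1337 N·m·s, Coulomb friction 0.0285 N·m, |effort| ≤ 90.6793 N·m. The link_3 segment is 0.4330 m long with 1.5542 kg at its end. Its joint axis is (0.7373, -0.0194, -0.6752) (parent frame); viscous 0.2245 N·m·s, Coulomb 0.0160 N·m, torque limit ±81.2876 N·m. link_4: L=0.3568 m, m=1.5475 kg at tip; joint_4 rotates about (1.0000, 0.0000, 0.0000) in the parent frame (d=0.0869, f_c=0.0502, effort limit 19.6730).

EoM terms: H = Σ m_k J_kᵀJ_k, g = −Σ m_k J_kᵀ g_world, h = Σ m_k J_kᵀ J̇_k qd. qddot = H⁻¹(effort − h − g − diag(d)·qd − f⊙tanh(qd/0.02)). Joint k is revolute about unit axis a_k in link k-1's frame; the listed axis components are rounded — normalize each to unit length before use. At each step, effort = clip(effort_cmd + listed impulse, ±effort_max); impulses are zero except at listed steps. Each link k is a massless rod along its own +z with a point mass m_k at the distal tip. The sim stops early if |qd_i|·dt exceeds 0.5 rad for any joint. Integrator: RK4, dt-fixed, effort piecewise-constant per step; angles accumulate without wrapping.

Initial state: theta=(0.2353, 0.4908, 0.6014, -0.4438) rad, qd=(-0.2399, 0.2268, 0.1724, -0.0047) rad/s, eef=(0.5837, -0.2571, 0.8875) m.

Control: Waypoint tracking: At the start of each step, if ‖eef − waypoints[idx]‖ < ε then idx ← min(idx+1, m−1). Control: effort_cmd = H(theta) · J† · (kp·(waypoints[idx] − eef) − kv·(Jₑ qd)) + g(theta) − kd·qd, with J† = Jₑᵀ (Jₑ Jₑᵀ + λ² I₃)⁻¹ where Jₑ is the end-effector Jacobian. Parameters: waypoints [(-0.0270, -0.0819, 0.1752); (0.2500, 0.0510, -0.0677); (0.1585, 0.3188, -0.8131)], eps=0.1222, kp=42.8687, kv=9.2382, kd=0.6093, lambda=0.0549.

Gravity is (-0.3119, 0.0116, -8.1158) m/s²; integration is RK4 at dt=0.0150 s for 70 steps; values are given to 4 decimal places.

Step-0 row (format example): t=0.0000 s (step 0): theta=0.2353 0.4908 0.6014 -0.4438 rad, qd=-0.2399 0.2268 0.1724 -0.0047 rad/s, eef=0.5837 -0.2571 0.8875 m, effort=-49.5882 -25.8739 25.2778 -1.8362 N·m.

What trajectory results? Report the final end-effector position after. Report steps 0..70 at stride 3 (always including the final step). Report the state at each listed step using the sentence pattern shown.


t=0.0450 s (step 3): theta=0.1361 0.5973 0.7245 -0.6218 rad, qd=-3.3261 3.3824 4.6693 -6.4536 rad/s, eef=0.5607 -0.2582 0.8671 m, effort=-30.9780 -21.1676 9.8157 0.3837 N·m.
t=0.0900 s (step 6): theta=-0.0158 0.7356 0.9686 -0.9370 rad, qd=-3.2943 2.6563 5.8212 -7.1459 rad/s, eef=0.5076 -0.2604 0.8180 m, effort=-17.5447 -13.7845 -0.8411 -0.6890 N·m.
t=0.1350 s (step 9): theta=-0.1532 0.8337 1.2273 -1.2478 rad, qd=-2.8049 1.7500 5.5774 -6.6231 rad/s, eef=0.4387 -0.2629 0.7544 m, effort=-7.8863 -6.7662 -6.0902 -0.6629 N·m.
t=0.1800 s (step 12): theta=-0.2678 0.8972 1.4647 -1.5303 rad, qd=-2.3028 1.1180 4.9547 -5.9330 rad/s, eef=0.3638 -0.2618 0.6860 m, effort=-0.8523 -1.3780 -8.5382 0.2584 N·m.
t=0.2250 s (step 15): theta=-0.3614 0.9385 1.6726 -1.7810 rad, qd=-1.8695 0.7578 4.2979 -5.2169 rad/s, eef=0.2898 -0.2554 0.6186 m, effort=3.8662 2.0512 -9.4632 1.4416 N·m.
t=0.2700 s (step 18): theta=-0.4371 0.9686 1.8526 -1.9998 rad, qd=-1.5082 0.6069 3.7166 -4.5184 rad/s, eef=0.2212 -0.2439 0.5559 m, effort=6.7824 3.8876 -9.4821 2.4961 N·m.
t=0.3150 s (step 21): theta=-0.4978 0.9952 2.0086 -2.1883 rad, qd=-1.1984 0.5926 3.2262 -3.8680 rad/s, eef=0.1606 -0.2283 0.5000 m, effort=8.4509 4.6667 -8.9409 3.2492 N·m.
t=0.3600 s (step 24): theta=-0.5453 1.0228 2.1441 -2.3489 rad, qd=-0.9174 0.6418 2.8034 -3.2819 rad/s, eef=0.1092 -0.2101 0.4519 m, effort=9.3111 4.8301 -8.0455 3.6612 N·m.
t=0.4050 s (step 27): theta=-0.5804 1.0528 2.2616 -2.4847 rad, qd=-0.6465 0.6829 2.4134 -2.7645 rad/s, eef=0.0669 -0.1909 0.4124 m, effort=9.6509 4.6663 -6.9215 3.7637 N·m.
t=0.4500 s (step 30): theta=-0.6033 1.0834 2.3619 -2.5988 rad, qd=-0.3744 0.6635 2.0387 -2.3137 rad/s, eef=0.0328 -0.1719 0.3814 m, effort=9.6179 4.3226 -5.6619 3.6205 N·m.
t=0.4950 s (step 33): theta=-0.6140 1.1118 2.4463 -2.6939 rad, qd=-0.1072 0.5872 1.7119 -1.9201 rad/s, eef=0.0061 -0.1545 0.3585 m, effort=9.2530 3.8467 -4.3729 3.2982 N·m.
t=0.5400 s (step 36): theta=-0.6138 1.1368 2.5181 -2.7721 rad, qd=0.1012 0.5285 1.4842 -1.5550 rad/s, eef=-0.0141 -0.1394 0.3423 m, effort=8.6045 3.2905 -3.2094 2.8448 N·m.
t=0.5850 s (step 39): theta=-0.6062 1.1600 2.5814 -2.8343 rad, qd=0.2212 0.5009 1.3189 -1.2085 rad/s, eef=-0.0285 -0.1270 0.3314 m, effort=7.8053 2.8542 -2.3462 2.3177 N·m.
t=0.6300 s (step 42): theta=-0.5959 1.1833 2.6372 -2.8811 rad, qd=0.2165 0.5326 1.1405 -0.8753 rad/s, eef=-0.0382 -0.1172 0.3244 m, effort=7.0812 2.6954 -1.9115 1.7738 N·m.
t=0.6750 s (step 45): theta=-0.5887 1.2095 2.6832 -2.9135 rad, qd=0.0899 0.6361 0.8858 -0.5706 rad/s, eef=-0.0439 -0.1097 0.3198 m, effort=6.5629 2.7079 -1.7607 1.2742 N·m.
t=0.7200 s (step 48): theta=-0.5888 1.2412 2.7161 -2.9334 rad, qd=-0.0872 0.7649 0.5618 -0.3242 rad/s, eef=-0.0467 -0.1042 0.3164 m, effort=6.1117 2.6119 -1.5848 0.8661 N·m.
t=0.7650 s (step 51): theta=-0.5970 1.2790 2.7343 -2.9435 rad, qd=-0.2792 0.9109 0.2518 -0.1315 rad/s, eef=-0.0474 -0.1001 0.3135 m, effort=5.5959 2.2421 -1.2556 0.5534 N·m.
t=0.8100 s (step 54): theta=-0.6136 1.3227 2.7396 -2.9459 rad, qd=-0.4541 1.0244 -0.0035 0.0147 rad/s, eef=-0.0466 -0.0970 0.3103 m, effort=4.9970 1.6560 -0.7887 0.3376 N·m.
t=0.8550 s (step 57): theta=-0.6372 1.3706 2.7360 -2.9430 rad, qd=-0.5873 1.0905 -0.1448 0.1100 rad/s, eef=-0.0452 -0.0942 0.3068 m, effort=4.3851 0.9812 -0.2950 0.2389 N·m.
t=0.9000 s (step 60): theta=-0.6659 1.4199 2.7281 -2.9363 rad, qd=-0.6815 1.0976 -0.1869 0.1873 rad/s, eef=-0.0435 -0.0916 0.3031 m, effort=3.8776 0.3897 0.1239 0.1892 N·m.
t=0.9450 s (step 63): theta=-0.6979 1.4686 2.7206 -2.9265 rad, qd=-0.7354 1.0624 -0.1336 0.2442 rad/s, eef=-0.0420 -0.0892 0.2991 m, effort=3.5727 -0.0098 0.3875 0.1828 N·m.
t=0.9900 s (step 66): theta=-0.7327 1.5250 2.7193 -2.9136 rad, qd=-0.8978 2.2859 0.2593 0.4179 rad/s, eef=-0.0396 -0.0865 0.2941 m, effort=22.5471 18.0312 -10.5557 3.6108 N·m.
t=1.0350 s (step 69): theta=-0.7661 1.6624 2.7273 -2.8901 rad, qd=-0.4884 3.5286 0.0644 0.6101 rad/s, eef=-0.0223 -0.0771 0.2824 m, effort=12.7684 9.0033 -5.0066 2.3309 N·m.
t=1.0500 s (step 70): theta=-0.7719 1.7164 2.7281 -2.8805 rad, qd=-0.2715 3.6627 0.0526 0.6708 rad/s, eef=-0.0135 -0.0727 0.2774 m.
final eef position (m): -0.0135 -0.0727 0.2774


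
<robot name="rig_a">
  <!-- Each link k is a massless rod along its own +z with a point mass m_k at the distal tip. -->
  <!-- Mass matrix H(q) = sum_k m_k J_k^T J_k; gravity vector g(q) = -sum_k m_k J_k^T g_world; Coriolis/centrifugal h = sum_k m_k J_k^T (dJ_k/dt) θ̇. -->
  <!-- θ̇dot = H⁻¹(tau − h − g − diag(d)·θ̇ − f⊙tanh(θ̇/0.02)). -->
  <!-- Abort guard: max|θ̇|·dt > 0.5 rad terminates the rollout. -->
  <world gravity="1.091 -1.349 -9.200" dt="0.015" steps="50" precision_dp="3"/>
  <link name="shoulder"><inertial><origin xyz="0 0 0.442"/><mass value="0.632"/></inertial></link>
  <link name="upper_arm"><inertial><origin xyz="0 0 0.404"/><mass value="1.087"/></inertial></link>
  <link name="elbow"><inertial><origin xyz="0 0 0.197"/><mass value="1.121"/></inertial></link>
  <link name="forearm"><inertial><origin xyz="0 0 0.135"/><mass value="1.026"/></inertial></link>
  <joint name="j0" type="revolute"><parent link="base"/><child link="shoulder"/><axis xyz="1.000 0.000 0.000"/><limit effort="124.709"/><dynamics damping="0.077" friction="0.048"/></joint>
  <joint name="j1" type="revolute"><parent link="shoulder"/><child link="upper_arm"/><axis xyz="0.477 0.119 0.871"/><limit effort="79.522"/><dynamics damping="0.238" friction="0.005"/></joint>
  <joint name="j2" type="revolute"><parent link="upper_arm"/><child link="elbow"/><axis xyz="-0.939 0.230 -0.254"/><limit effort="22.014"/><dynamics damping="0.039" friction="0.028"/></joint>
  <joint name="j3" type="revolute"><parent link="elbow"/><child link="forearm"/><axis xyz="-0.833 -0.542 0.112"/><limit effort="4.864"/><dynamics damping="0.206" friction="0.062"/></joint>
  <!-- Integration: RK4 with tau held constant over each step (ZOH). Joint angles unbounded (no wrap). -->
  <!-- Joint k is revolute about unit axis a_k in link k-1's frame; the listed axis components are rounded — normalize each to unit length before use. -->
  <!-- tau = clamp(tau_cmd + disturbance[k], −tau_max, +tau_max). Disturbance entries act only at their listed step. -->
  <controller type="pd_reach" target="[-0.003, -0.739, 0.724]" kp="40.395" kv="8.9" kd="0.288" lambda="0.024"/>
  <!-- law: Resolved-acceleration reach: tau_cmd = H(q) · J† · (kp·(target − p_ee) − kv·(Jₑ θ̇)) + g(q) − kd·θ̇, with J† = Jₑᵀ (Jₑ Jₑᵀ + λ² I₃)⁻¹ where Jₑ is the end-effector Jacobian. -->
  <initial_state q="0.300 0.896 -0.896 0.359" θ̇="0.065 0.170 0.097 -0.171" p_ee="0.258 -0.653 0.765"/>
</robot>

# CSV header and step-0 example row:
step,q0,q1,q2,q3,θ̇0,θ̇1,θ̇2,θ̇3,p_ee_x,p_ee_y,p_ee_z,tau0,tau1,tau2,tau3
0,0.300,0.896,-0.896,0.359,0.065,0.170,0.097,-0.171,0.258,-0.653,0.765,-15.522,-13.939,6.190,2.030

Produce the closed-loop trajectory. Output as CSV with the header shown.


step,q0,q1,q2,q3,θ̇0,θ̇1,θ̇2,θ̇3,p_ee_x,p_ee_y,p_ee_z,tau0,tau1,tau2,tau3
1,0.301,0.895,-0.897,0.359,0.094,-0.268,-0.233,0.075,0.258,-0.654,0.764,-16.241,-12.673,6.105,1.759
2,0.303,0.888,-0.902,0.360,0.125,-0.654,-0.459,0.056,0.255,-0.655,0.763,-16.870,-11.626,6.005,1.601
3,0.305,0.876,-0.910,0.361,0.154,-0.961,-0.618,0.069,0.251,-0.657,0.761,-17.401,-10.672,5.878,1.448
4,0.307,0.860,-0.920,0.362,0.183,-1.204,-0.722,0.084,0.245,-0.660,0.760,-17.857,-9.819,5.738,1.309
5,0.310,0.841,-0.932,0.363,0.211,-1.393,-0.782,0.095,0.238,-0.663,0.759,-18.257,-9.062,5.594,1.186
6,0.314,0.819,-0.944,0.365,0.238,-1.537,-0.808,0.103,0.230,-0.666,0.758,-18.615,-8.398,5.455,1.077
7,0.318,0.795,-0.956,0.366,0.265,-1.643,-0.808,0.109,0.222,-0.670,0.757,-18.942,-7.819,5.323,0.982
8,0.322,0.770,-0.968,0.368,0.289,-1.716,-0.790,0.113,0.212,-0.673,0.756,-19.244,-7.319,5.201,0.899
9,0.326,0.743,-0.979,0.370,0.312,-1.763,-0.758,0.116,0.203,-0.677,0.755,-19.529,-6.894,5.092,0.827
10,0.331,0.717,-0.991,0.371,0.332,-1.787,-0.718,0.118,0.193,-0.681,0.754,-19.799,-6.537,4.996,0.766
11,0.336,0.690,-1.001,0.373,0.350,-1.792,-0.672,0.118,0.182,-0.684,0.754,-20.058,-6.241,4.914,0.714
12,0.341,0.663,-1.011,0.375,0.365,-1.781,-0.624,0.118,0.172,-0.688,0.753,-20.308,-6.002,4.844,0.671
13,0.347,0.637,-1.020,0.377,0.377,-1.757,-0.575,0.116,0.162,-0.692,0.753,-20.548,-5.814,4.787,0.636
14,0.353,0.611,-1.028,0.379,0.386,-1.723,-0.527,0.114,0.152,-0.695,0.752,-20.780,-5.670,4.742,0.609
15,0.359,0.585,-1.035,0.380,0.392,-1.680,-0.481,0.111,0.142,-0.699,0.752,-21.003,-5.567,4.708,0.588
16,0.365,0.560,-1.042,0.382,0.396,-1.629,-0.438,0.107,0.132,-0.702,0.751,-21.218,-5.498,4.684,0.573
17,0.370,0.536,-1.049,0.383,0.396,-1.574,-0.398,0.103,0.123,-0.705,0.751,-21.422,-5.460,4.668,0.563
18,0.376,0.513,-1.054,0.385,0.394,-1.513,-0.362,0.097,0.114,-0.708,0.750,-21.617,-5.447,4.660,0.557
19,0.382,0.491,-1.060,0.386,0.390,-1.450,-0.330,0.092,0.106,-0.711,0.750,-21.800,-5.455,4.658,0.556
20,0.388,0.470,-1.064,0.388,0.383,-1.385,-0.301,0.085,0.098,-0.713,0.750,-21.972,-5.481,4.662,0.558
21,0.394,0.449,-1.069,0.389,0.375,-1.318,-0.276,0.078,0.090,-0.716,0.749,-22.132,-5.522,4.671,0.562
22,0.399,0.430,-1.073,0.390,0.364,-1.250,-0.254,0.071,0.082,-0.718,0.749,-22.280,-5.574,4.683,0.569
23,0.405,0.412,-1.076,0.391,0.352,-1.182,-0.235,0.064,0.076,-0.721,0.748,-22.415,-5.634,4.698,0.578
24,0.410,0.395,-1.080,0.392,0.339,-1.115,-0.219,0.056,0.069,-0.723,0.747,-22.537,-5.700,4.715,0.588
25,0.415,0.378,-1.083,0.393,0.325,-1.049,-0.205,0.048,0.063,-0.725,0.747,-22.646,-5.770,4.734,0.599
26,0.420,0.363,-1.086,0.393,0.310,-0.984,-0.194,0.041,0.057,-0.727,0.746,-22.742,-5.842,4.753,0.611
27,0.424,0.349,-1.089,0.394,0.294,-0.921,-0.185,0.035,0.052,-0.728,0.746,-22.824,-5.915,4.773,0.623
28,0.428,0.335,-1.091,0.394,0.278,-0.859,-0.177,0.030,0.047,-0.730,0.745,-22.893,-5.986,4.793,0.634
29,0.432,0.323,-1.094,0.395,0.262,-0.800,-0.171,0.027,0.043,-0.731,0.744,-22.949,-6.056,4.812,0.646
30,0.436,0.311,-1.097,0.395,0.246,-0.742,-0.166,0.024,0.039,-0.733,0.744,-22.994,-6.123,4.831,0.657
31,0.440,0.301,-1.099,0.396,0.230,-0.687,-0.162,0.023,0.035,-0.734,0.743,-23.026,-6.187,4.849,0.667
32,0.443,0.291,-1.101,0.396,0.213,-0.634,-0.159,0.028,0.031,-0.735,0.742,-23.044,-6.245,4.865,0.675
33,0.446,0.282,-1.104,0.396,0.197,-0.581,-0.157,0.047,0.028,-0.736,0.742,-23.044,-6.296,4.879,0.678
34,0.449,0.273,-1.106,0.396,0.182,-0.533,-0.154,0.046,0.025,-0.737,0.741,-23.051,-6.350,4.894,0.687
35,0.452,0.265,-1.108,0.397,0.167,-0.489,-0.152,0.048,0.022,-0.738,0.740,-23.048,-6.399,4.907,0.696
36,0.454,0.258,-1.111,0.397,0.153,-0.447,-0.150,0.048,0.020,-0.738,0.739,-23.039,-6.445,4.919,0.704
37,0.456,0.252,-1.113,0.397,0.139,-0.407,-0.148,0.049,0.018,-0.739,0.739,-23.024,-6.487,4.930,0.711
38,0.458,0.246,-1.115,0.398,0.127,-0.371,-0.146,0.049,0.015,-0.740,0.738,-23.004,-6.525,4.940,0.718
39,0.460,0.241,-1.117,0.398,0.115,-0.337,-0.144,0.049,0.014,-0.740,0.738,-22.979,-6.560,4.949,0.725
40,0.462,0.236,-1.119,0.398,0.103,-0.306,-0.142,0.048,0.012,-0.741,0.737,-22.950,-6.591,4.956,0.731
41,0.463,0.231,-1.121,0.399,0.092,-0.277,-0.140,0.048,0.010,-0.741,0.736,-22.919,-6.619,4.963,0.737
42,0.465,0.227,-1.123,0.399,0.082,-0.250,-0.138,0.046,0.009,-0.741,0.736,-22.884,-6.644,4.969,0.743
43,0.466,0.224,-1.125,0.399,0.073,-0.226,-0.135,0.045,0.008,-0.742,0.735,-22.848,-6.667,4.974,0.748
44,0.467,0.220,-1.127,0.399,0.065,-0.204,-0.133,0.043,0.007,-0.742,0.735,-22.811,-6.687,4.978,0.753
45,0.468,0.217,-1.129,0.400,0.057,-0.184,-0.130,0.041,0.006,-0.742,0.734,-22.772,-6.704,4.981,0.758
46,0.469,0.215,-1.131,0.400,0.050,-0.165,-0.127,0.038,0.005,-0.742,0.734,-22.733,-6.719,4.984,0.762
47,0.469,0.212,-1.133,0.400,0.043,-0.148,-0.124,0.036,0.004,-0.743,0.733,-22.693,-6.732,4.986,0.766
48,0.470,0.210,-1.135,0.400,0.037,-0.133,-0.120,0.034,0.003,-0.743,0.733,-22.653,-6.743,4.987,0.770
49,0.470,0.208,-1.137,0.400,0.031,-0.119,-0.117,0.032,0.003,-0.743,0.732,-22.614,-6.753,4.988,0.773
50,0.471,0.206,-1.138,0.400,0.026,-0.107,-0.114,0.030,0.002,-0.743,0.732,,,,


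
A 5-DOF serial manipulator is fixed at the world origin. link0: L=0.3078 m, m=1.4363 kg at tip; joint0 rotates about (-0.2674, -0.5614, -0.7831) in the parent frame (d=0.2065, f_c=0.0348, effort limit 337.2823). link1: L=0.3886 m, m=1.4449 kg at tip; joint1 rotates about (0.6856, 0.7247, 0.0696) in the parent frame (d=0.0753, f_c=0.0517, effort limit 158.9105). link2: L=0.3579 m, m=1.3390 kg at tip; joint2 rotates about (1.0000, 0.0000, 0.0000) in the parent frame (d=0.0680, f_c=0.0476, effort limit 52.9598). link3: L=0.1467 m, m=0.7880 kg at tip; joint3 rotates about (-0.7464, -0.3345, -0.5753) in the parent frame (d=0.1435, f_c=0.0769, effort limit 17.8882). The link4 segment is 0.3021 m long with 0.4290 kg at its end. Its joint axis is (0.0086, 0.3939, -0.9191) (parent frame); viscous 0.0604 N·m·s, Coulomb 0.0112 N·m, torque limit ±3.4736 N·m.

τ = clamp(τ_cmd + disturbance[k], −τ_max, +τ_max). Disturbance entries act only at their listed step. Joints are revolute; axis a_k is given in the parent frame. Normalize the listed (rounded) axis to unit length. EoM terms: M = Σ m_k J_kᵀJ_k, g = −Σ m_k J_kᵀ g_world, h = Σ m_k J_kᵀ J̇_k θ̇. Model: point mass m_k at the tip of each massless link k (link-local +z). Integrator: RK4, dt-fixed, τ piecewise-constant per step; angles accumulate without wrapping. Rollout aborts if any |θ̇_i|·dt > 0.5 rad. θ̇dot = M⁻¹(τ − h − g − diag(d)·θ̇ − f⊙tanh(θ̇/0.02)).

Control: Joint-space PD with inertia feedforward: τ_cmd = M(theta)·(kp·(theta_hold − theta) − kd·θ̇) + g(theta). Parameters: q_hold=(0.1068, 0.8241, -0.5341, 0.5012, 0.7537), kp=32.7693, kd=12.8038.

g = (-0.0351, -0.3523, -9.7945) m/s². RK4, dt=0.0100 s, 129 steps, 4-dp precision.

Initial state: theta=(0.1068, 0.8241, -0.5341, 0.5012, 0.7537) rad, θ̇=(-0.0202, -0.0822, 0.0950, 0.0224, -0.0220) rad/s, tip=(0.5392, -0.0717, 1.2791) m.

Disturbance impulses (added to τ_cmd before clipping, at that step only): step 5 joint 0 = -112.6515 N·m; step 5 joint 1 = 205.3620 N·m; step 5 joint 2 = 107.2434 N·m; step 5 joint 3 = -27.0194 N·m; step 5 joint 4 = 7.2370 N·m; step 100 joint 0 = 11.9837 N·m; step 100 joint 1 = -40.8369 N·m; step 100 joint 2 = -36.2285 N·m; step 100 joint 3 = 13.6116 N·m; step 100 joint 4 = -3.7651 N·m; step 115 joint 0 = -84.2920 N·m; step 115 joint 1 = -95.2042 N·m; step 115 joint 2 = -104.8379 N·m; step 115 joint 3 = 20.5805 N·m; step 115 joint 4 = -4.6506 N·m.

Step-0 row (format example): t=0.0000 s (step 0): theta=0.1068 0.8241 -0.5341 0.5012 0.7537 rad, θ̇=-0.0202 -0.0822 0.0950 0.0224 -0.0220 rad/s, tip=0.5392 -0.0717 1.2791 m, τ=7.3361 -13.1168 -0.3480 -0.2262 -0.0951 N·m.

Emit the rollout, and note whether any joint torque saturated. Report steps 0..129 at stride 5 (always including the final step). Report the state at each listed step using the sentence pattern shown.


t=0.0500 s (step 5): theta=0.1065 0.8217 -0.5317 0.5003 0.7515 rad, θ̇=0.0001 -0.0257 0.0269 0.0158 0.0537 rad/s, tip=0.5382 -0.0720 1.2802 m, τ=-104.9903 158.9105 52.9598 -17.8882 3.4736 N·m.
t=0.1000 s (step 10): theta=0.1274 0.8849 -0.5927 0.3552 0.5340 rad, θ̇=0.2349 0.8442 -0.5653 -0.6270 -0.0313 rad/s, tip=0.5575 -0.0938 1.2641 m, τ=17.5867 -28.5881 -5.0381 1.3840 -0.6140 N·m.
t=0.1500 s (step 15): theta=0.1339 0.9114 -0.6071 0.3474 0.5491 rad, θ̇=0.0546 0.2913 -0.1183 0.0055 0.1851 rad/s, tip=0.5697 -0.1039 1.2527 m, τ=13.7352 -22.6843 -3.1895 0.8053 -0.4206 N·m.
t=0.2000 s (step 20): theta=0.1347 0.9186 -0.6091 0.3481 0.5514 rad, θ̇=-0.0120 0.0263 0.0159 0.0333 0.0183 rad/s, tip=0.5734 -0.1070 1.2494 m, τ=11.4138 -19.1368 -2.0394 0.4853 -0.3147 N·m.
t=0.2500 s (step 25): theta=0.1336 0.9169 -0.6076 0.3492 0.5504 rad, θ̇=-0.0258 -0.0836 0.0472 0.0428 0.0155 rad/s, tip=0.5730 -0.1066 1.2500 m, τ=10.0072 -17.0514 -1.3004 0.2847 -0.2557 N·m.
t=0.3000 s (step 30): theta=0.1323 0.9114 -0.6052 0.3501 0.5489 rad, θ̇=-0.0286 -0.1306 0.0552 0.0418 0.0160 rad/s, tip=0.5707 -0.1044 1.2523 m, τ=9.1670 -15.8054 -0.8477 0.1627 -0.2209 N·m.
t=0.3500 s (step 35): theta=0.1309 0.9045 -0.6026 0.3511 0.5476 rad, θ̇=-0.0282 -0.1462 0.0565 0.0424 0.0193 rad/s, tip=0.5676 -0.1013 1.2552 m, τ=8.6687 -15.0563 -0.5720 0.0876 -0.2001 N·m.
t=0.4000 s (step 40): theta=0.1296 0.8972 -0.6001 0.3521 0.5465 rad, θ̇=-0.0262 -0.1450 0.0543 0.0428 0.0221 rad/s, tip=0.5641 -0.0980 1.2583 m, τ=8.3759 -14.6068 -0.4042 0.0412 -0.1877 N·m.
t=0.4500 s (step 45): theta=0.1284 0.8902 -0.5977 0.3532 0.5455 rad, θ̇=-0.0237 -0.1354 0.0505 0.0432 0.0248 rad/s, tip=0.5608 -0.0948 1.2613 m, τ=8.2064 -14.3377 -0.3019 0.0122 -0.1803 N·m.
t=0.5000 s (step 50): theta=0.1273 0.8839 -0.5956 0.3542 0.5445 rad, θ̇=-0.0212 -0.1223 0.0463 0.0435 0.0274 rad/s, tip=0.5576 -0.0919 1.2640 m, τ=8.1108 -14.1773 -0.2398 -0.0062 -0.1760 N·m.
t=0.5500 s (step 55): theta=0.1263 0.8782 -0.5936 0.3552 0.5437 rad, θ̇=-0.0188 -0.1083 0.0423 0.0438 0.0300 rad/s, tip=0.5548 -0.0892 1.2664 m, τ=8.0591 -14.0823 -0.2024 -0.0182 -0.1733 N·m.
t=0.6000 s (step 60): theta=0.1255 0.8732 -0.5918 0.3563 0.5431 rad, θ̇=-0.0168 -0.0948 0.0387 0.0441 0.0324 rad/s, tip=0.5523 -0.0868 1.2684 m, τ=8.0335 -14.0267 -0.1803 -0.0261 -0.1718 N·m.
t=0.6500 s (step 65): theta=0.1247 0.8688 -0.5903 0.3573 0.5425 rad, θ̇=-0.0151 -0.0825 0.0356 0.0444 0.0348 rad/s, tip=0.5501 -0.0847 1.2702 m, τ=8.0229 -13.9946 -0.1680 -0.0316 -0.1708 N·m.
t=0.7000 s (step 70): theta=0.1240 0.8651 -0.5888 0.3584 0.5420 rad, θ̇=-0.0137 -0.0715 0.0331 0.0447 0.0370 rad/s, tip=0.5482 -0.0830 1.2718 m, τ=8.0209 -13.9767 -0.1617 -0.0356 -0.1702 N·m.
t=0.7500 s (step 75): theta=0.1234 0.8618 -0.5875 0.3594 0.5417 rad, θ̇=-0.0125 -0.0620 0.0309 0.0449 0.0391 rad/s, tip=0.5466 -0.0814 1.2731 m, τ=8.0235 -13.9670 -0.1592 -0.0386 -0.1698 N·m.
t=0.8000 s (step 80): theta=0.1229 0.8590 -0.5862 0.3605 0.5414 rad, θ̇=-0.0115 -0.0538 0.0291 0.0451 0.0412 rad/s, tip=0.5452 -0.0801 1.2742 m, τ=8.0285 -13.9622 -0.1592 -0.0410 -0.1695 N·m.
t=0.8500 s (step 85): theta=0.1224 0.8566 -0.5851 0.3616 0.5412 rad, θ̇=-0.0107 -0.0468 0.0276 0.0453 0.0432 rad/s, tip=0.5440 -0.0790 1.2752 m, τ=8.0345 -13.9601 -0.1606 -0.0431 -0.1692 N·m.
t=0.9000 s (step 90): theta=0.1219 0.8545 -0.5840 0.3627 0.5411 rad, θ̇=-0.0100 -0.0409 0.0263 0.0454 0.0452 rad/s, tip=0.5430 -0.0781 1.2760 m, τ=8.0407 -13.9593 -0.1629 -0.0449 -0.1689 N·m.
t=0.9500 s (step 95): theta=0.1215 0.8526 -0.5830 0.3638 0.5411 rad, θ̇=-0.0094 -0.0359 0.0252 0.0455 0.0471 rad/s, tip=0.5422 -0.0773 1.2767 m, τ=8.0467 -13.9590 -0.1656 -0.0466 -0.1687 N·m.
t=1.0000 s (step 100): theta=0.1210 0.8510 -0.5821 0.3648 0.5412 rad, θ̇=-0.0090 -0.0317 0.0244 0.0456 0.0491 rad/s, tip=0.5414 -0.0766 1.2773 m, τ=20.0361 -54.7956 -36.3972 13.5633 -3.4736 N·m.
t=1.0500 s (step 105): theta=0.1213 0.8509 -0.5872 0.4229 0.5103 rad, θ̇=0.0021 -0.0113 -0.1163 0.6975 -0.6117 rad/s, tip=0.5290 -0.0529 1.2774 m, τ=6.9614 -10.3403 2.9750 -1.2287 0.1085 N·m.
t=1.1000 s (step 110): theta=0.1212 0.8499 -0.5916 0.4423 0.4917 rad, θ̇=-0.0050 -0.0253 -0.0594 0.1598 -0.1696 rad/s, tip=0.5233 -0.0416 1.2774 m, τ=7.3616 -11.7480 1.7159 -0.7835 -0.0117 N·m.
t=1.1500 s (step 115): theta=0.1208 0.8485 -0.5932 0.4446 0.4892 rad, θ̇=-0.0120 -0.0323 0.0072 0.0154 0.0825 rad/s, tip=0.5218 -0.0386 1.2777 m, τ=-76.6788 -107.8168 -52.9598 17.8882 -3.4736 N·m.
t=1.2000 s (step 120): theta=0.0017 0.7022 -0.4302 0.6729 0.6158 rad, θ̇=-1.8655 -2.2104 2.1727 1.7092 -1.1325 rad/s, tip=0.5180 -0.0010 1.2974 m, τ=14.8383 -5.8656 4.8178 -1.7463 0.3696 N·m.
t=1.2500 s (step 125): theta=-0.0603 0.6299 -0.3639 0.7077 0.5711 rad, θ̇=-0.7152 -0.8160 0.6737 0.0612 -0.5001 rad/s, tip=0.5146 0.0123 1.3098 m, τ=11.8819 -9.2577 2.3418 -1.1721 0.1484 N·m.
t=1.2900 s (step 129): theta=-0.0778 0.6101 -0.3479 0.7065 0.5673 rad, θ̇=-0.2050 -0.2289 0.1818 -0.0878 0.1534 rad/s, tip=0.5153 0.0135 1.3136 m.
any joint saturated: yes


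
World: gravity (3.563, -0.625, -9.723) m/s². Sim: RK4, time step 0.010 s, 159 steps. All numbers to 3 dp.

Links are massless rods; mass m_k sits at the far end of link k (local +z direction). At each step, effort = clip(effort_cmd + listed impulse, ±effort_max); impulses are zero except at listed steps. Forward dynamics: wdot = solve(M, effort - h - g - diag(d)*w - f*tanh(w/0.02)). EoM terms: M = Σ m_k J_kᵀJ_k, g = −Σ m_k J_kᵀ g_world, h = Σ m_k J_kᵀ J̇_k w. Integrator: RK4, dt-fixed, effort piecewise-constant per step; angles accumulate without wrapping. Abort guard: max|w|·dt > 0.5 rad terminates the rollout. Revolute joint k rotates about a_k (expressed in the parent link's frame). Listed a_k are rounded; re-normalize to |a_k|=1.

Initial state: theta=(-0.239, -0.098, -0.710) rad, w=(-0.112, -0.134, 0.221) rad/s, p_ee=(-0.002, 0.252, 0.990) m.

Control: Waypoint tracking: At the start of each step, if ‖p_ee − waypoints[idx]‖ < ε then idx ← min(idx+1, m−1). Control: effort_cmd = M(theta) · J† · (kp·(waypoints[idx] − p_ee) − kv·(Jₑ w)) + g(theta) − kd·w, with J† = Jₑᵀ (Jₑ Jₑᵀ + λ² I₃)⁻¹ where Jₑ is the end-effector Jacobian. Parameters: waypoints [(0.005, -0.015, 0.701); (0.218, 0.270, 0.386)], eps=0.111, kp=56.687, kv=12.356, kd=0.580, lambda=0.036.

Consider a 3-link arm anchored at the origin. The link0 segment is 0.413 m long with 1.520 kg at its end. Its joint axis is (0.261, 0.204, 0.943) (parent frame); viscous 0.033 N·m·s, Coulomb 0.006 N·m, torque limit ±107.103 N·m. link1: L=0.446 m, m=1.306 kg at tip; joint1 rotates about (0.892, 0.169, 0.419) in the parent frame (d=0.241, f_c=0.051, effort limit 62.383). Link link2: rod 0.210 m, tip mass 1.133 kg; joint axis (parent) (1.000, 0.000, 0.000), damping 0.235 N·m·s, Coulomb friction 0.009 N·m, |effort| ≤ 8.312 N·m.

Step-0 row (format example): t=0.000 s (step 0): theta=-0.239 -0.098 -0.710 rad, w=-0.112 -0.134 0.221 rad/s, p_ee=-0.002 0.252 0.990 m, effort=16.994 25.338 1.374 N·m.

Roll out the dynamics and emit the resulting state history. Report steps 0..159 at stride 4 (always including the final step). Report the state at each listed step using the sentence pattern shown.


t=0.040 s (step 4): theta=-0.192 -0.084 -0.791 rad, w=2.213 0.612 -3.112 rad/s, p_ee=-0.001 0.243 0.983 m, effort=8.333 14.342 2.627 N·m.
t=0.080 s (step 8): theta=-0.084 -0.054 -0.921 rad, w=2.987 0.899 -3.289 rad/s, p_ee=-0.002 0.216 0.973 m, effort=2.406 5.940 1.836 N·m.
t=0.120 s (step 12): theta=0.034 -0.012 -1.049 rad, w=2.848 1.152 -3.050 rad/s, p_ee=0.001 0.179 0.963 m, effort=-1.550 0.206 1.214 N·m.
t=0.160 s (step 16): theta=0.137 0.038 -1.165 rad, w=2.259 1.349 -2.771 rad/s, p_ee=0.007 0.141 0.954 m, effort=-4.380 -3.502 0.900 N·m.
t=0.200 s (step 20): theta=0.212 0.095 -1.271 rad, w=1.441 1.497 -2.523 rad/s, p_ee=0.016 0.106 0.943 m, effort=-6.161 -5.620 0.815 N·m.
t=0.240 s (step 24): theta=0.253 0.156 -1.367 rad, w=0.677 1.540 -2.305 rad/s, p_ee=0.025 0.077 0.932 m, effort=-6.776 -6.439 0.874 N·m.
t=0.280 s (step 28): theta=0.269 0.216 -1.455 rad, w=0.151 1.456 -2.125 rad/s, p_ee=0.032 0.054 0.919 m, effort=-6.661 -6.460 1.020 N·m.
t=0.320 s (step 32): theta=0.268 0.272 -1.537 rad, w=-0.154 1.296 -1.981 rad/s, p_ee=0.037 0.037 0.907 m, effort=-6.319 -6.163 1.204 N·m.
t=0.360 s (step 36): theta=0.258 0.320 -1.614 rad, w=-0.325 1.117 -1.859 rad/s, p_ee=0.040 0.024 0.893 m, effort=-5.968 -5.804 1.390 N·m.
t=0.400 s (step 40): theta=0.243 0.361 -1.686 rad, w=-0.423 0.949 -1.745 rad/s, p_ee=0.041 0.014 0.880 m, effort=-5.658 -5.477 1.557 N·m.
t=0.440 s (step 44): theta=0.225 0.396 -1.754 rad, w=-0.480 0.802 -1.634 rad/s, p_ee=0.041 0.007 0.868 m, effort=-5.392 -5.202 1.699 N·m.
t=0.480 s (step 48): theta=0.205 0.426 -1.817 rad, w=-0.510 0.677 -1.524 rad/s, p_ee=0.040 0.002 0.855 m, effort=-5.164 -4.975 1.815 N·m.
t=0.520 s (step 52): theta=0.185 0.450 -1.876 rad, w=-0.524 0.572 -1.416 rad/s, p_ee=0.038 -0.002 0.844 m, effort=-4.966 -4.788 1.910 N·m.
t=0.560 s (step 56): theta=0.164 0.472 -1.930 rad, w=-0.524 0.483 -1.312 rad/s, p_ee=0.036 -0.004 0.833 m, effort=-4.792 -4.632 1.985 N·m.
t=0.600 s (step 60): theta=0.143 0.489 -1.981 rad, w=-0.514 0.408 -1.213 rad/s, p_ee=0.033 -0.006 0.822 m, effort=-4.640 -4.502 2.045 N·m.
t=0.640 s (step 64): theta=0.123 0.504 -2.027 rad, w=-0.497 0.344 -1.119 rad/s, p_ee=0.031 -0.007 0.813 m, effort=-4.507 -4.392 2.093 N·m.
t=0.680 s (step 68): theta=0.127 0.495 -2.084 rad, w=1.853 -1.787 -2.331 rad/s, p_ee=0.030 -0.005 0.801 m, effort=2.458 -11.418 -0.140 N·m.
t=0.720 s (step 72): theta=0.271 0.363 -2.193 rad, w=5.254 -4.646 -2.747 rad/s, p_ee=0.038 0.009 0.775 m, effort=-1.126 -8.404 1.348 N·m.
t=0.760 s (step 76): theta=0.551 0.133 -2.284 rad, w=8.910 -6.803 -1.615 rad/s, p_ee=0.046 0.024 0.746 m, effort=-3.121 -5.576 1.430 N·m.
t=0.800 s (step 80): theta=0.926 -0.136 -2.329 rad, w=7.023 -5.153 -1.461 rad/s, p_ee=0.046 0.027 0.717 m, effort=-19.905 -9.696 1.850 N·m.
t=0.840 s (step 84): theta=0.991 -0.237 -2.442 rad, w=-2.559 -0.754 -3.764 rad/s, p_ee=0.044 0.026 0.689 m, effort=-13.823 -12.501 3.072 N·m.
t=0.880 s (step 88): theta=0.826 -0.260 -2.594 rad, w=-4.822 -0.865 -3.585 rad/s, p_ee=0.038 0.035 0.667 m, effort=-7.322 -10.434 2.580 N·m.
t=0.920 s (step 92): theta=0.662 -0.332 -2.715 rad, w=-3.138 -2.797 -2.443 rad/s, p_ee=0.026 0.052 0.648 m, effort=-3.622 -5.924 1.540 N·m.
t=0.960 s (step 96): theta=0.559 -0.470 -2.797 rad, w=-2.395 -3.878 -1.768 rad/s, p_ee=0.012 0.078 0.628 m, effort=-4.674 -4.919 0.775 N·m.
t=1.000 s (step 100): theta=0.449 -0.634 -2.866 rad, w=-3.152 -4.345 -1.741 rad/s, p_ee=0.003 0.110 0.605 m, effort=-4.895 -4.333 0.205 N·m.
t=1.040 s (step 104): theta=0.312 -0.819 -2.933 rad, w=-3.592 -4.888 -1.538 rad/s, p_ee=0.000 0.148 0.577 m, effort=-1.610 1.169 -0.736 N·m.
t=1.080 s (step 108): theta=0.169 -1.017 -2.983 rad, w=-3.518 -4.903 -0.905 rad/s, p_ee=0.009 0.186 0.542 m, effort=2.213 8.030 -1.930 N·m.
t=1.120 s (step 112): theta=0.029 -1.202 -3.007 rad, w=-3.477 -4.295 -0.358 rad/s, p_ee=0.030 0.216 0.505 m, effort=3.798 11.223 -2.815 N·m.
t=1.160 s (step 116): theta=-0.111 -1.358 -3.016 rad, w=-3.533 -3.487 -0.118 rad/s, p_ee=0.058 0.235 0.469 m, effort=5.004 12.802 -3.283 N·m.
t=1.200 s (step 120): theta=-0.252 -1.480 -3.018 rad, w=-3.483 -2.608 0.016 rad/s, p_ee=0.088 0.242 0.439 m, effort=6.594 14.146 -3.494 N·m.
t=1.240 s (step 124): theta=-0.386 -1.566 -3.015 rad, w=-3.201 -1.684 0.168 rad/s, p_ee=0.116 0.240 0.417 m, effort=8.079 15.070 -3.518 N·m.
t=1.280 s (step 128): theta=-0.504 -1.615 -3.004 rad, w=-2.663 -0.761 0.384 rad/s, p_ee=0.139 0.234 0.402 m, effort=9.110 15.477 -3.406 N·m.
t=1.320 s (step 132): theta=-0.596 -1.628 -2.983 rad, w=-1.914 0.096 0.654 rad/s, p_ee=0.155 0.228 0.394 m, effort=9.389 15.173 -3.198 N·m.
t=1.360 s (step 136): theta=-0.656 -1.610 -2.952 rad, w=-1.065 0.776 0.904 rad/s, p_ee=0.166 0.225 0.391 m, effort=8.507 13.735 -2.911 N·m.
t=1.400 s (step 140): theta=-0.683 -1.570 -2.912 rad, w=-0.316 1.185 1.044 rad/s, p_ee=0.172 0.226 0.392 m, effort=6.638 11.333 -2.573 N·m.
t=1.440 s (step 144): theta=-0.684 -1.519 -2.870 rad, w=0.197 1.298 1.044 rad/s, p_ee=0.175 0.229 0.395 m, effort=4.664 9.007 -2.242 N·m.
t=1.480 s (step 148): theta=-0.671 -1.469 -2.830 rad, w=0.451 1.201 0.959 rad/s, p_ee=0.175 0.234 0.398 m, effort=3.249 7.441 -1.983 N·m.
t=1.520 s (step 152): theta=-0.651 -1.424 -2.794 rad, w=0.509 1.002 0.845 rad/s, p_ee=0.174 0.240 0.402 m, effort=2.490 6.658 -1.815 N·m.
t=1.560 s (step 156): theta=-0.632 -1.389 -2.762 rad, w=0.451 0.778 0.734 rad/s, p_ee=0.174 0.245 0.405 m, effort=2.225 6.431 -1.725 N·m.
t=1.590 s (step 159): theta=-0.619 -1.368 -2.741 rad, w=0.373 0.620 0.661 rad/s, p_ee=0.173 0.248 0.407 m.
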